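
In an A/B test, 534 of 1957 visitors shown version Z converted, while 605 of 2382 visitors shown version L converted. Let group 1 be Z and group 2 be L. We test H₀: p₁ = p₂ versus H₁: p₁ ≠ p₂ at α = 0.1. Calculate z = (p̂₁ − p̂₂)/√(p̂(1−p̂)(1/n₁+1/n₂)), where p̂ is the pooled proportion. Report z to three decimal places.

z = 1.406

p̂₁ = 534/1957 = 0.272867, p̂₂ = 605/2382 = 0.253988.
Pooled p̂ = (534+605)/(1957+2382) = 1139/4339 = 0.262503.
SE = √(0.193595 × 0.000930801) = 0.013424.
z = (0.272867 − 0.253988)/0.013424 = 0.018879/0.013424 = 1.406.
Two-sided p-value ≈ 2·Φ(−1.406) = 0.1596; since p > α = 0.1, fail to reject H₀.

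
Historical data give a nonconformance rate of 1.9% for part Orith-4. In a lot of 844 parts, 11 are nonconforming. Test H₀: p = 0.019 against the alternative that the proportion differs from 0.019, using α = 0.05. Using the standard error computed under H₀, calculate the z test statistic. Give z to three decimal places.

p̂ = 11/844 = 0.01303.
Under H₀, SE = √(0.019·0.981/844) = √(2.20841e-05) = 0.00470.
z = (0.01303 − 0.019)/0.00470 = -0.00597/0.00470 = -1.270.
Two-sided p-value ≈ 2·Φ(−1.270) = 0.2042. With α = 0.05, fail to reject H₀.

z = -1.270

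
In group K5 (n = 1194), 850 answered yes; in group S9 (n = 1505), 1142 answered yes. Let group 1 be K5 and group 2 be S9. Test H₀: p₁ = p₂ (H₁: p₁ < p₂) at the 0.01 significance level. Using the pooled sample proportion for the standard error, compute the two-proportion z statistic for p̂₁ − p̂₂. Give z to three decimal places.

z = -2.753

p̂₁ = 850/1194 = 0.71189, p̂₂ = 1142/1505 = 0.75880.
Pooled p̂ = (850+1142)/(1194+1505) = 1992/2699 = 0.73805.
SE = √(0.193332 × 0.00150197) = 0.01704.
z = (0.71189 − 0.75880)/0.01704 = -0.04691/0.01704 = -2.753.
p-value = P(Z < -2.753) ≈ 0.0030; since p < α = 0.01, reject H₀.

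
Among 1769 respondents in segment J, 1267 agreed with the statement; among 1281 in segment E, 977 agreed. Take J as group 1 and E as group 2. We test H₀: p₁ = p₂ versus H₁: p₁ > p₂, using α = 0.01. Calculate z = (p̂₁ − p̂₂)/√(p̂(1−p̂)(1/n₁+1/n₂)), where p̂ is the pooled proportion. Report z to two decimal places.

z = -2.87

p̂₁ = 1267/1769 ≈ 0.7162, p̂₂ = 977/1281 ≈ 0.7627.
Pooled p̂ = (1267+977)/(1769+1281) = 2244/3050 = 0.7357.
SE = √(0.194428 × 0.00134593) = 0.0162.
z = (0.7162 − 0.7627)/0.0162 = -0.0465/0.0162 = -2.87.
p-value = P(Z > -2.872) ≈ 0.9980. With α = 0.01, fail to reject H₀.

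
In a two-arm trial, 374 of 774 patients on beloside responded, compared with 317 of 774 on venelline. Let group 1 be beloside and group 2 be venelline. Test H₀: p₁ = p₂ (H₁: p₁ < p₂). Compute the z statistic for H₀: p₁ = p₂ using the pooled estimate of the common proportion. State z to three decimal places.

p̂₁ = 374/774 = 0.48320, p̂₂ = 317/774 = 0.40956.
Pooled p̂ = (374+317)/(774+774) = 691/1548 = 0.44638.
SE = √(0.247125 × 0.00258398) = 0.02527.
z = (0.48320 − 0.40956)/0.02527 = 0.07364/0.02527 = 2.914.

z = 2.914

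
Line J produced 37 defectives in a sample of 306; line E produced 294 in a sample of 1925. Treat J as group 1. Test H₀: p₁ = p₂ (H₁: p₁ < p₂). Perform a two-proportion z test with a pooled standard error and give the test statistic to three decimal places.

z = -1.454

p̂₁ = 37/306 ≈ 0.12092, p̂₂ = 294/1925 ≈ 0.15273.
Pooled p̂ = (37+294)/(306+1925) = 331/2231 = 0.14836.
SE = √(0.126352 × 0.00378745) = 0.02188.
z = (0.12092 − 0.15273)/0.02188 = -0.03181/0.02188 = -1.454.
p-value = P(Z < -1.454) ≈ 0.0729.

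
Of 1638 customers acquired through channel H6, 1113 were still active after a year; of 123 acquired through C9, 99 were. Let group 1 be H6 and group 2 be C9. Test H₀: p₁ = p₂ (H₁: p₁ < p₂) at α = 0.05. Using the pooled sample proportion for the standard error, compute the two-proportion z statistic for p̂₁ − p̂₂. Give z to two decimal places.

p̂₁ = 1113/1638 = 0.6795, p̂₂ = 99/123 = 0.8049.
Pooled p̂ = (1113+99)/(1638+123) = 1212/1761 = 0.6882.
SE = √(p̂(1−p̂)(1/n₁+1/n₂)) = √(0.6882·0.3118·0.00874058) = √(0.00187541) = 0.0433.
z = (0.6795 − 0.8049)/0.0433 = -0.1254/0.0433 = -2.90.
p-value = P(Z < -2.895) ≈ 0.0019; since p < α = 0.05, reject H₀.

z = -2.90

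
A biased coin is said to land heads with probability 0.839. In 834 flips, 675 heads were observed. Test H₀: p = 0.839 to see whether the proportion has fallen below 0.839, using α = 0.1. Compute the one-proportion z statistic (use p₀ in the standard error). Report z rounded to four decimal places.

z = -2.3296

p̂ = 675/834 ≈ 0.8093525.
Under H₀, SE = √(0.839·0.161/834) = √(0.000161965) = 0.0127266.
z = (0.8093525 − 0.839)/0.0127266 = -0.0296475/0.0127266 = -2.3296.
p-value = P(Z < -2.330) ≈ 0.0099, so at α = 0.1 we reject H₀.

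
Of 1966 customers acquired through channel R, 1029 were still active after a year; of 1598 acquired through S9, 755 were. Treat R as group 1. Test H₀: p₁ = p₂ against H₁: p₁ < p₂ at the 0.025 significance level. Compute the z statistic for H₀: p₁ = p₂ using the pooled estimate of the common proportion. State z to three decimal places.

z = 3.024

p̂₁ = 1029/1966 = 0.52340, p̂₂ = 755/1598 = 0.47247.
Pooled p̂ = (1029+755)/(1966+1598) = 1784/3564 = 0.50056.
SE = √(p̂(1−p̂)(1/n₁+1/n₂)) = √(0.50056·0.49944·0.00113443) = √(0.000283607) = 0.01684.
z = (0.52340 − 0.47247)/0.01684 = 0.05093/0.01684 = 3.024.
p-value = P(Z < 3.024) ≈ 0.9988, so at α = 0.025 we fail to reject H₀.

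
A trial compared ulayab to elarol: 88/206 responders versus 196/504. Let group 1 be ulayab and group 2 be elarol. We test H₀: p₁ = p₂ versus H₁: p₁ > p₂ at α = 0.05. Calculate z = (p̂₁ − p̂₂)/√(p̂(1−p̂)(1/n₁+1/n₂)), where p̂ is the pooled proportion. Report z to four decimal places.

p̂₁ = 88/206 = 0.427184, p̂₂ = 196/504 = 0.388889.
Pooled p̂ = (88+196)/(206+504) = 284/710 = 0.400000.
SE = √(0.24 × 0.0068385) = 0.040512.
z = (0.427184 − 0.388889)/0.040512 = 0.038295/0.040512 = 0.9453.
p-value = P(Z > 0.945) ≈ 0.1723; since p > α = 0.05, fail to reject H₀.

z = 0.9453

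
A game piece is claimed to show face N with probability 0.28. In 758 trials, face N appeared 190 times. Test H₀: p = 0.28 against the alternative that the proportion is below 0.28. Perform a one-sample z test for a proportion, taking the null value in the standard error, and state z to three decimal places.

p̂ = 190/758 ≈ 0.25066.
Under H₀, SE = √(0.28·0.72/758) = √(0.000265963) = 0.01631.
z = (0.25066 − 0.28)/0.01631 = -0.02934/0.01631 = -1.799.
p-value = P(Z < -1.799) ≈ 0.0360.

z = -1.799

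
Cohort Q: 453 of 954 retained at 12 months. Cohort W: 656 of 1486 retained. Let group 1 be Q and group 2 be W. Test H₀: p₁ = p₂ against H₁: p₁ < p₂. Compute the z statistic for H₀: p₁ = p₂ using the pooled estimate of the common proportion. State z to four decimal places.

z = 1.6163

p̂₁ = 453/954 ≈ 0.4748428, p̂₂ = 656/1486 ≈ 0.4414536.
Pooled p̂ = (453+656)/(954+1486) = 1109/2440 = 0.4545082.
SE = √(0.24793 × 0.00172117) = 0.0206574.
z = (0.4748428 − 0.4414536)/0.0206574 = 0.0333892/0.0206574 = 1.6163.
p-value = P(Z < 1.616) ≈ 0.9470.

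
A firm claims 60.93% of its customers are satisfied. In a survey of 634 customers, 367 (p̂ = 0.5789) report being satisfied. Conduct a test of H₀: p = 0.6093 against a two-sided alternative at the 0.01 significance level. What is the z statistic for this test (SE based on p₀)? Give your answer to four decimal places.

p̂ = 367/634 ≈ 0.578864.
Under H₀, SE = √(0.6093·0.3907/634) = √(0.000375479) = 0.019377.
z = (0.578864 − 0.6093)/0.019377 = -0.030436/0.019377 = -1.5707.
Two-sided p-value ≈ 2·Φ(−1.571) = 0.1163; since p > α = 0.01, fail to reject H₀.

z = -1.5707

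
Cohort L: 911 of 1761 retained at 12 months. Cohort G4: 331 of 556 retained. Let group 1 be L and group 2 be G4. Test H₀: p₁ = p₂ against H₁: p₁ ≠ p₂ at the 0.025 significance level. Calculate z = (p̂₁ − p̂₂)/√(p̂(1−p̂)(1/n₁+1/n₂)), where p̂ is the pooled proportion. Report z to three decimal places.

p̂₁ = 911/1761 ≈ 0.51732, p̂₂ = 331/556 ≈ 0.59532.
Pooled p̂ = (911+331)/(1761+556) = 1242/2317 = 0.53604.
SE = √(0.248701 × 0.00236642) = 0.02426.
z = (0.51732 − 0.59532)/0.02426 = -0.07800/0.02426 = -3.215.
p-value = 2·P(Z > 3.215) ≈ 0.0013, so at α = 0.025 we reject H₀.

z = -3.215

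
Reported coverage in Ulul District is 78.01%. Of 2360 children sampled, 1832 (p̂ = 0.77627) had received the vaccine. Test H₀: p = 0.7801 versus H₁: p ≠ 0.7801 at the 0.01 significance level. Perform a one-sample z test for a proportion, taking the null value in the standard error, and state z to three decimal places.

p̂ = 1832/2360 ≈ 0.77627.
SE = √(p₀(1−p₀)/n) = √(0.17154/2360) = 0.00853.
z = (0.77627 − 0.7801)/0.00853 = -0.00383/0.00853 = -0.449.
p-value = 2·P(Z > 0.449) ≈ 0.6534, so at α = 0.01 we fail to reject H₀.

z = -0.449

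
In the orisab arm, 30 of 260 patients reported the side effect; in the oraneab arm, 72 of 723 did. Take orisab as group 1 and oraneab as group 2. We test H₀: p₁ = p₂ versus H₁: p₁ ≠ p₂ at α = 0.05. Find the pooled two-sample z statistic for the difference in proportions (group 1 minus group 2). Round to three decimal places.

p̂₁ = 30/260 ≈ 0.11538, p̂₂ = 72/723 ≈ 0.09959.
Pooled p̂ = (30+72)/(260+723) = 102/983 = 0.10376.
SE = √(p̂(1−p̂)(1/n₁+1/n₂)) = √(0.10376·0.89624·0.00522928) = √(0.000486307) = 0.02205.
z = (0.11538 − 0.09959)/0.02205 = 0.01579/0.02205 = 0.716.
Two-sided p-value ≈ 2·Φ(−0.716) = 0.4737. With α = 0.05, fail to reject H₀.

z = 0.716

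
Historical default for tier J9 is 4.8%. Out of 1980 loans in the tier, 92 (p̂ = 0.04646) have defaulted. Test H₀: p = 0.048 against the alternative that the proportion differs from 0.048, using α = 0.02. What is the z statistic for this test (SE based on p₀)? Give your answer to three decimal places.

z = -0.320

p̂ = 92/1980 ≈ 0.046465.
Under H₀, SE = √(0.048·0.952/1980) = √(2.30788e-05) = 0.004804.
z = (0.046465 − 0.048)/0.004804 = -0.001535/0.004804 = -0.320.
Two-sided p-value ≈ 2·Φ(−0.320) = 0.7493; since p > α = 0.02, fail to reject H₀.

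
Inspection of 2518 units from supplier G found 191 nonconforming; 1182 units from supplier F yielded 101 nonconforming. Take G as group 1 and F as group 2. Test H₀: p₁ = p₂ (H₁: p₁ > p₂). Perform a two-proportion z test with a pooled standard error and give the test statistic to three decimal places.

z = -1.009

p̂₁ = 191/2518 ≈ 0.07585, p̂₂ = 101/1182 ≈ 0.08545.
Pooled p̂ = (191+101)/(2518+1182) = 292/3700 = 0.07892.
SE = √(p̂(1−p̂)(1/n₁+1/n₂)) = √(0.07892·0.92108·0.00124316) = √(9.03665e-05) = 0.00951.
z = (0.07585 − 0.08545)/0.00951 = -0.00960/0.00951 = -1.009.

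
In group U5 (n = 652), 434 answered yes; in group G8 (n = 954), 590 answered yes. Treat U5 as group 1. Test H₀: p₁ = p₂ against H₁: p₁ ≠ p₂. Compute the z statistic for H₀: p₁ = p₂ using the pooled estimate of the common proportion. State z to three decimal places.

p̂₁ = 434/652 = 0.66564, p̂₂ = 590/954 = 0.61845.
Pooled p̂ = (434+590)/(652+954) = 1024/1606 = 0.63761.
SE = √(0.231064 × 0.00258196) = 0.02443.
z = (0.66564 − 0.61845)/0.02443 = 0.04719/0.02443 = 1.932.
p-value = 2·P(Z > 1.932) ≈ 0.0533.

z = 1.932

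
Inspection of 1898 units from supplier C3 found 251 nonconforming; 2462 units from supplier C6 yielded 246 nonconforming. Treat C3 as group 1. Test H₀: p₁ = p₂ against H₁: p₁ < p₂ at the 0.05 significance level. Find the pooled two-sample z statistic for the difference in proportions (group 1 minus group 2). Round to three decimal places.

z = 3.330

p̂₁ = 251/1898 ≈ 0.132244, p̂₂ = 246/2462 ≈ 0.099919.
Pooled p̂ = (251+246)/(1898+2462) = 497/4360 = 0.113991.
SE = √(0.100997 × 0.000933044) = 0.009707.
z = (0.132244 − 0.099919)/0.009707 = 0.032325/0.009707 = 3.330.
p-value = P(Z < 3.330) ≈ 0.9996. With α = 0.05, fail to reject H₀.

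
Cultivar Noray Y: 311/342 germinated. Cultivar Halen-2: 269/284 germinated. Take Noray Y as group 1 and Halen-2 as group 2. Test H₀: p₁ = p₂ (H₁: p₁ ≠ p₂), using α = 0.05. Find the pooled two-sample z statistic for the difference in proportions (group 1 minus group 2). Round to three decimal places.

z = -1.806

p̂₁ = 311/342 = 0.909357, p̂₂ = 269/284 = 0.947183.
Pooled p̂ = (311+269)/(342+284) = 580/626 = 0.926518.
SE = √(0.0680828 × 0.0064451) = 0.020948.
z = (0.909357 − 0.947183)/0.020948 = -0.037826/0.020948 = -1.806.
p-value = 2·P(Z > 1.806) ≈ 0.0710. With α = 0.05, fail to reject H₀.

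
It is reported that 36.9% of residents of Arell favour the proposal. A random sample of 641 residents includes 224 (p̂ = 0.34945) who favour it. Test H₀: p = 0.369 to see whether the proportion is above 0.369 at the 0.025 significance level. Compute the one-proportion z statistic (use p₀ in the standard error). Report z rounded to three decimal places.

p̂ = 224/641 ≈ 0.34945.
SE = √(p₀(1−p₀)/n) = √(0.23284/641) = 0.01906.
z = (0.34945 − 0.369)/0.01906 = -0.01955/0.01906 = -1.026.
p-value = P(Z > -1.026) ≈ 0.8474. With α = 0.025, fail to reject H₀.

z = -1.026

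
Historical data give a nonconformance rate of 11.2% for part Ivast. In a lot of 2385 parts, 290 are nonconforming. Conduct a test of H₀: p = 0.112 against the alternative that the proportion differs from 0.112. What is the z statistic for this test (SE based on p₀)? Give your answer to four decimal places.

p̂ = 290/2385 ≈ 0.1215933.
Standard error under H₀: √(0.112×0.888/2385) = 0.0064576.
z = (0.1215933 − 0.112)/0.0064576 = 0.0095933/0.0064576 = 1.4856.
p-value = 2·P(Z > 1.486) ≈ 0.1374.

z = 1.4856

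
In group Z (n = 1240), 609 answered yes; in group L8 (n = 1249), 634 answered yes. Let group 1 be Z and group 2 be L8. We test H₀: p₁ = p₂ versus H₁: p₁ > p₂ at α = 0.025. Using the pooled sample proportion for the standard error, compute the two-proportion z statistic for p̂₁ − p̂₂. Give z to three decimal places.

p̂₁ = 609/1240 = 0.49113, p̂₂ = 634/1249 = 0.50761.
Pooled p̂ = (609+634)/(1240+1249) = 1243/2489 = 0.49940.
SE = √(p̂(1−p̂)(1/n₁+1/n₂)) = √(0.49940·0.50060·0.00160709) = √(0.000401772) = 0.02004.
z = (0.49113 − 0.50761)/0.02004 = -0.01648/0.02004 = -0.822.
p-value = P(Z > -0.822) ≈ 0.7945; since p > α = 0.025, fail to reject H₀.

z = -0.822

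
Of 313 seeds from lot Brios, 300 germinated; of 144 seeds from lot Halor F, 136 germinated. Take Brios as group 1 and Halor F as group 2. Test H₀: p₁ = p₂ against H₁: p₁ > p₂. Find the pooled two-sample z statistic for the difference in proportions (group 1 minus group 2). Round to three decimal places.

p̂₁ = 300/313 = 0.958466, p̂₂ = 136/144 = 0.944444.
Pooled p̂ = (300+136)/(313+144) = 436/457 = 0.954048.
SE = √(p̂(1−p̂)(1/n₁+1/n₂)) = √(0.954048·0.045952·0.0101393) = √(0.000444511) = 0.021083.
z = (0.958466 − 0.944444)/0.021083 = 0.014022/0.021083 = 0.665.

z = 0.665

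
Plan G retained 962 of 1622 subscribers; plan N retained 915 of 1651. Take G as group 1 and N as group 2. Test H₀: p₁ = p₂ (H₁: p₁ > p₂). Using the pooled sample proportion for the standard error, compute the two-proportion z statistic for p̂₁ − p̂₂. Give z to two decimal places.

p̂₁ = 962/1622 = 0.5931, p̂₂ = 915/1651 = 0.5542.
Pooled p̂ = (962+915)/(1622+1651) = 1877/3273 = 0.5735.
SE = √(0.244601 × 0.00122222) = 0.0173.
z = (0.5931 − 0.5542)/0.0173 = 0.0389/0.0173 = 2.25.
p-value = P(Z > 2.249) ≈ 0.0123.

z = 2.25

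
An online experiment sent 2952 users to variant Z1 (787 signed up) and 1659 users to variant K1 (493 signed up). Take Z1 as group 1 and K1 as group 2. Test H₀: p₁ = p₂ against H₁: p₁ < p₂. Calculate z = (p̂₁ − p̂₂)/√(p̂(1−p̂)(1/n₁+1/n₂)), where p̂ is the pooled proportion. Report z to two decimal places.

z = -2.22

p̂₁ = 787/2952 ≈ 0.26660, p̂₂ = 493/1659 ≈ 0.29717.
Pooled p̂ = (787+493)/(2952+1659) = 1280/4611 = 0.27760.
SE = √(0.200537 × 0.000941526) = 0.01374.
z = (0.26660 − 0.29717)/0.01374 = -0.03057/0.01374 = -2.22.
p-value = P(Z < -2.225) ≈ 0.0131.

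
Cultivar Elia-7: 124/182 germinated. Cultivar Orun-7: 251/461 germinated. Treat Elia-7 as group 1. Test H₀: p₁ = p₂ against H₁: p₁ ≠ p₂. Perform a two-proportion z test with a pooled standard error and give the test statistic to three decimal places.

p̂₁ = 124/182 = 0.68132, p̂₂ = 251/461 = 0.54447.
Pooled p̂ = (124+251)/(182+461) = 375/643 = 0.58320.
SE = √(p̂(1−p̂)(1/n₁+1/n₂)) = √(0.58320·0.41680·0.0076637) = √(0.00186287) = 0.04316.
z = (0.68132 − 0.54447)/0.04316 = 0.13685/0.04316 = 3.171.
Two-sided p-value ≈ 2·Φ(−3.171) = 0.0015.

z = 3.171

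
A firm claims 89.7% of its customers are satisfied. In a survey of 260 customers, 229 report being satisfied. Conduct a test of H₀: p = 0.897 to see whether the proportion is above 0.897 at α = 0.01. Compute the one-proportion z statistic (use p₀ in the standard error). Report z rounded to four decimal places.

p̂ = 229/260 = 0.880769.
Under H₀, SE = √(0.897·0.103/260) = √(0.00035535) = 0.018851.
z = (0.880769 − 0.897)/0.018851 = -0.016231/0.018851 = -0.8610.
p-value = P(Z > -0.861) ≈ 0.8054; since p > α = 0.01, fail to reject H₀.

z = -0.8610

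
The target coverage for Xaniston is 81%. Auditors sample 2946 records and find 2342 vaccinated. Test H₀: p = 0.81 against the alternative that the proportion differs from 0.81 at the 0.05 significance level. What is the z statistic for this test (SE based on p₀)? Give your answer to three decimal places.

p̂ = 2342/2946 ≈ 0.794976.
SE = √(p₀(1−p₀)/n) = √(0.1539/2946) = 0.007228.
z = (0.794976 − 0.81)/0.007228 = -0.015024/0.007228 = -2.079.
Two-sided p-value ≈ 2·Φ(−2.079) = 0.0377. With α = 0.05, reject H₀.

z = -2.079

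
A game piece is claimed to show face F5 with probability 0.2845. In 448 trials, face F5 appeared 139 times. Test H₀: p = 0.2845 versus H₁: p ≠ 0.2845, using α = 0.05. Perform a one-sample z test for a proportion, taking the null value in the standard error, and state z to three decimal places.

z = 1.209

p̂ = 139/448 = 0.31027.
Under H₀, SE = √(0.2845·0.7155/448) = √(0.000454374) = 0.02132.
z = (0.31027 − 0.2845)/0.02132 = 0.02577/0.02132 = 1.209.
Two-sided p-value ≈ 2·Φ(−1.209) = 0.2267. With α = 0.05, fail to reject H₀.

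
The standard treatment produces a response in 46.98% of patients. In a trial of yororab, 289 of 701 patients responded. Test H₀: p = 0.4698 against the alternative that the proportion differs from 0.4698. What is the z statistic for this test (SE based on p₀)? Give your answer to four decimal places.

p̂ = 289/701 ≈ 0.4122682.
Standard error under H₀: √(0.4698×0.5302/701) = 0.0188503.
z = (0.4122682 − 0.4698)/0.0188503 = -0.0575318/0.0188503 = -3.0520.
p-value = 2·P(Z > 3.052) ≈ 0.0023.

z = -3.0520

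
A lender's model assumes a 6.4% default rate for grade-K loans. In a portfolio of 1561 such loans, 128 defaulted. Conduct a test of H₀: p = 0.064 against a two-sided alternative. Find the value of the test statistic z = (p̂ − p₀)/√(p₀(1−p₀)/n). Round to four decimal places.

z = 2.9055

p̂ = 128/1561 = 0.0819987.
SE = √(p₀(1−p₀)/n) = √(0.059904/1561) = 0.0061948.
z = (0.0819987 − 0.064)/0.0061948 = 0.0179987/0.0061948 = 2.9055.
p-value = 2·P(Z > 2.905) ≈ 0.0037.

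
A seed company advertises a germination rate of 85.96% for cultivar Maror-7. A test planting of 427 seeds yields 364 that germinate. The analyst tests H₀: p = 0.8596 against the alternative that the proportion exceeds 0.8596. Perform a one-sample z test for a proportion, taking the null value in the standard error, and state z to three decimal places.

z = -0.425

p̂ = 364/427 = 0.85246.
SE = √(p₀(1−p₀)/n) = √(0.12069/427) = 0.01681.
z = (0.85246 − 0.8596)/0.01681 = -0.00714/0.01681 = -0.425.
p-value = P(Z > -0.425) ≈ 0.6645.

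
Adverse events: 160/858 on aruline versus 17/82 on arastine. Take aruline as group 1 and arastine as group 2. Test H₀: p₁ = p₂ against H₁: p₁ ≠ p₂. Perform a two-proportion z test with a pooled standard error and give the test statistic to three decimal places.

p̂₁ = 160/858 = 0.18648, p̂₂ = 17/82 = 0.20732.
Pooled p̂ = (160+17)/(858+82) = 177/940 = 0.18830.
SE = √(0.152842 × 0.0133606) = 0.04519.
z = (0.18648 − 0.20732)/0.04519 = -0.02084/0.04519 = -0.461.

z = -0.461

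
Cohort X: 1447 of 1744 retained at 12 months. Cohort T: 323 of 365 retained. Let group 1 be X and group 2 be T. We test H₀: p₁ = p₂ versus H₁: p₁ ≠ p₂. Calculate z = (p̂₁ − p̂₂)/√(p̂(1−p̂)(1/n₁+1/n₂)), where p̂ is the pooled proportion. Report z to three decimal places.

z = -2.612

p̂₁ = 1447/1744 = 0.829702, p̂₂ = 323/365 = 0.884932.
Pooled p̂ = (1447+323)/(1744+365) = 1770/2109 = 0.839260.
SE = √(p̂(1−p̂)(1/n₁+1/n₂)) = √(0.839260·0.160740·0.00331312) = √(0.000446948) = 0.021141.
z = (0.829702 − 0.884932)/0.021141 = -0.055230/0.021141 = -2.612.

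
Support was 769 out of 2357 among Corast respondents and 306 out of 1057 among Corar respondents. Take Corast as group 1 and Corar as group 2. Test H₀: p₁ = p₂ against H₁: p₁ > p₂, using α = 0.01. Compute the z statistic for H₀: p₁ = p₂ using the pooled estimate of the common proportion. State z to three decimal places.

p̂₁ = 769/2357 = 0.32626, p̂₂ = 306/1057 = 0.28950.
Pooled p̂ = (769+306)/(2357+1057) = 1075/3414 = 0.31488.
SE = √(p̂(1−p̂)(1/n₁+1/n₂)) = √(0.31488·0.68512·0.00137034) = √(0.000295625) = 0.01719.
z = (0.32626 − 0.28950)/0.01719 = 0.03676/0.01719 = 2.138.
p-value = P(Z > 2.138) ≈ 0.0163. With α = 0.01, fail to reject H₀.

z = 2.138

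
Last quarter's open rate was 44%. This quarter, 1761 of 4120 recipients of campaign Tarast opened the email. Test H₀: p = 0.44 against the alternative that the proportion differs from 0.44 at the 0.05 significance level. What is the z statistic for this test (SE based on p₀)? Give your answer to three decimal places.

z = -1.626

p̂ = 1761/4120 ≈ 0.42743.
Standard error under H₀: √(0.44×0.56/4120) = 0.00773.
z = (0.42743 − 0.44)/0.00773 = -0.01257/0.00773 = -1.626.
Two-sided p-value ≈ 2·Φ(−1.626) = 0.1040. With α = 0.05, fail to reject H₀.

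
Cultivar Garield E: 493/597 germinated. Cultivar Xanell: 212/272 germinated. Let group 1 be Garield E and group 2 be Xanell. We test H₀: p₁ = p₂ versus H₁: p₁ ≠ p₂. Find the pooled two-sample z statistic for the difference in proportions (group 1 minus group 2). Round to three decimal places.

z = 1.620

p̂₁ = 493/597 ≈ 0.825796, p̂₂ = 212/272 ≈ 0.779412.
Pooled p̂ = (493+212)/(597+272) = 705/869 = 0.811277.
SE = √(p̂(1−p̂)(1/n₁+1/n₂)) = √(0.811277·0.188723·0.00535151) = √(0.000819351) = 0.028624.
z = (0.825796 − 0.779412)/0.028624 = 0.046384/0.028624 = 1.620.
p-value = 2·P(Z > 1.620) ≈ 0.1051.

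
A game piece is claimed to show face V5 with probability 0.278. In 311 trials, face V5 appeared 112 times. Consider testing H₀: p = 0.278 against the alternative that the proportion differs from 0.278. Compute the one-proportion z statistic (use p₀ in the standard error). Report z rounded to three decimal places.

z = 3.233

p̂ = 112/311 ≈ 0.36013.
Under H₀, SE = √(0.278·0.722/311) = √(0.000645389) = 0.02540.
z = (0.36013 − 0.278)/0.02540 = 0.08213/0.02540 = 3.233.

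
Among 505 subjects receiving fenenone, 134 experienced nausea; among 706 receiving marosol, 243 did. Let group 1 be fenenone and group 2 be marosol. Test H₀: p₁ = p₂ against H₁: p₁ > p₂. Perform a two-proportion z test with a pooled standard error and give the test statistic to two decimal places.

z = -2.92

p̂₁ = 134/505 = 0.2653, p̂₂ = 243/706 = 0.3442.
Pooled p̂ = (134+243)/(505+706) = 377/1211 = 0.3113.
SE = √(p̂(1−p̂)(1/n₁+1/n₂)) = √(0.3113·0.6887·0.00339663) = √(0.000728228) = 0.0270.
z = (0.2653 − 0.3442)/0.0270 = -0.0789/0.0270 = -2.92.
p-value = P(Z > -2.922) ≈ 0.9983.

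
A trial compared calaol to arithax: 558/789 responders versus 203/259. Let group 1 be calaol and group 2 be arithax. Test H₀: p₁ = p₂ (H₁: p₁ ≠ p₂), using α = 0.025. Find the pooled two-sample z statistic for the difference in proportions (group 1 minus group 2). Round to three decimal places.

p̂₁ = 558/789 ≈ 0.707224, p̂₂ = 203/259 ≈ 0.783784.
Pooled p̂ = (558+203)/(789+259) = 761/1048 = 0.726145.
SE = √(0.198858 × 0.00512843) = 0.031935.
z = (0.707224 − 0.783784)/0.031935 = -0.076560/0.031935 = -2.397.
Two-sided p-value ≈ 2·Φ(−2.397) = 0.0165, so at α = 0.025 we reject H₀.

z = -2.397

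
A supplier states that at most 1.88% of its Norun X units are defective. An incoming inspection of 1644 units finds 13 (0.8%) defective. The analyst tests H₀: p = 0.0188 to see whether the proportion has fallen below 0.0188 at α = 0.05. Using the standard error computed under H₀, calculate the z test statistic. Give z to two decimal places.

z = -3.25

p̂ = 13/1644 ≈ 0.00791.
Standard error under H₀: √(0.0188×0.9812/1644) = 0.00335.
z = (0.00791 − 0.0188)/0.00335 = -0.01089/0.00335 = -3.25.
p-value = P(Z < -3.252) ≈ 0.0006, so at α = 0.05 we reject H₀.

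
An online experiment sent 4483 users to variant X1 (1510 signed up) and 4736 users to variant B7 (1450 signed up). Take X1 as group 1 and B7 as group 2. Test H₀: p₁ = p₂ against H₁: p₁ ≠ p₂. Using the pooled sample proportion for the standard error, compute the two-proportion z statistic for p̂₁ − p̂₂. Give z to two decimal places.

p̂₁ = 1510/4483 = 0.3368, p̂₂ = 1450/4736 = 0.3062.
Pooled p̂ = (1510+1450)/(4483+4736) = 2960/9219 = 0.3211.
SE = √(p̂(1−p̂)(1/n₁+1/n₂)) = √(0.3211·0.6789·0.000434214) = √(9.46526e-05) = 0.0097.
z = (0.3368 − 0.3062)/0.0097 = 0.0306/0.0097 = 3.15.
Two-sided p-value ≈ 2·Φ(−3.152) = 0.0016.

z = 3.15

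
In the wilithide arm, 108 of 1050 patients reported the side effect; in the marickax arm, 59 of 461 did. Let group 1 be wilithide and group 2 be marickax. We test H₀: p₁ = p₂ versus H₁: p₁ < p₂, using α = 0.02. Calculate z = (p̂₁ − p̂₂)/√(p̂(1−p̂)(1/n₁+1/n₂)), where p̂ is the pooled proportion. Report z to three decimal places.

z = -1.434

p̂₁ = 108/1050 ≈ 0.10286, p̂₂ = 59/461 ≈ 0.12798.
Pooled p̂ = (108+59)/(1050+461) = 167/1511 = 0.11052.
SE = √(p̂(1−p̂)(1/n₁+1/n₂)) = √(0.11052·0.88948·0.00312158) = √(0.000306875) = 0.01752.
z = (0.10286 − 0.12798)/0.01752 = -0.02512/0.01752 = -1.434.
p-value = P(Z < -1.434) ≈ 0.0757; since p > α = 0.02, fail to reject H₀.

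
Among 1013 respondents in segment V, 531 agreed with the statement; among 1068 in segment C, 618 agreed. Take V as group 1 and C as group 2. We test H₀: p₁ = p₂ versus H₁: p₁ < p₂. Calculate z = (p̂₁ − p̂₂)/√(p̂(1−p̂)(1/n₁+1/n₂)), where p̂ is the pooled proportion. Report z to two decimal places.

p̂₁ = 531/1013 ≈ 0.5242, p̂₂ = 618/1068 ≈ 0.5787.
Pooled p̂ = (531+618)/(1013+1068) = 1149/2081 = 0.5521.
SE = √(0.247282 × 0.0019235) = 0.0218.
z = (0.5242 − 0.5787)/0.0218 = -0.0545/0.0218 = -2.50.
p-value = P(Z < -2.497) ≈ 0.0063.

z = -2.50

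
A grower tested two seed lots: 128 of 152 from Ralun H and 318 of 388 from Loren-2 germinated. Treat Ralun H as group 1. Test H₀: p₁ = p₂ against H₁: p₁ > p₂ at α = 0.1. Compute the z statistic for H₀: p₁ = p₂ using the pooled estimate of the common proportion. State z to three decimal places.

p̂₁ = 128/152 = 0.84211, p̂₂ = 318/388 = 0.81959.
Pooled p̂ = (128+318)/(152+388) = 446/540 = 0.82593.
SE = √(p̂(1−p̂)(1/n₁+1/n₂)) = √(0.82593·0.17407·0.00915627) = √(0.00131642) = 0.03628.
z = (0.84211 − 0.81959)/0.03628 = 0.02252/0.03628 = 0.621.
p-value = P(Z > 0.621) ≈ 0.2674. With α = 0.1, fail to reject H₀.

z = 0.621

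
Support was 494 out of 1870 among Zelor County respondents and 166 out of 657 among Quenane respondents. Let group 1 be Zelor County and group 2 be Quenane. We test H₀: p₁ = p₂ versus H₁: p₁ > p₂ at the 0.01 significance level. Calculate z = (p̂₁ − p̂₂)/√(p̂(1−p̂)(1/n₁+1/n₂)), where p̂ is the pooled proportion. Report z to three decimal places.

z = 0.578

p̂₁ = 494/1870 ≈ 0.26417, p̂₂ = 166/657 ≈ 0.25266.
Pooled p̂ = (494+166)/(1870+657) = 660/2527 = 0.26118.
SE = √(p̂(1−p̂)(1/n₁+1/n₂)) = √(0.26118·0.73882·0.00205683) = √(0.000396895) = 0.01992.
z = (0.26417 − 0.25266)/0.01992 = 0.01151/0.01992 = 0.578.
p-value = P(Z > 0.578) ≈ 0.2818. With α = 0.01, fail to reject H₀.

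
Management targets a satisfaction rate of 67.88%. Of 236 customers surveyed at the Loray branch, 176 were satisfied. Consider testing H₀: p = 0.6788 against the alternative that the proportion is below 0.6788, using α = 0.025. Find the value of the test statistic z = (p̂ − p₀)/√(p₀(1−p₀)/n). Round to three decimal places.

p̂ = 176/236 ≈ 0.74576.
Under H₀, SE = √(0.6788·0.3212/236) = √(0.000923858) = 0.03040.
z = (0.74576 − 0.6788)/0.03040 = 0.06696/0.03040 = 2.203.
p-value = P(Z < 2.203) ≈ 0.9862; since p > α = 0.025, fail to reject H₀.

z = 2.203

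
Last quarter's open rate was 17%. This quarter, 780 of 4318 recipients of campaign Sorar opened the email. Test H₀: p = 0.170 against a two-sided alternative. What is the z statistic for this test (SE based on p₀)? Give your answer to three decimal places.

p̂ = 780/4318 ≈ 0.180639.
Under H₀, SE = √(0.17·0.83/4318) = √(3.26772e-05) = 0.005716.
z = (0.180639 − 0.17)/0.005716 = 0.010639/0.005716 = 1.861.

z = 1.861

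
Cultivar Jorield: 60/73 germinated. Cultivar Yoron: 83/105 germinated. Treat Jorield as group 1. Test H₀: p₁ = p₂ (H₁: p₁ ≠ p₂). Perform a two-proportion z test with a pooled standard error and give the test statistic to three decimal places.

z = 0.519

p̂₁ = 60/73 ≈ 0.82192, p̂₂ = 83/105 ≈ 0.79048.
Pooled p̂ = (60+83)/(73+105) = 143/178 = 0.80337.
SE = √(0.157966 × 0.0232224) = 0.06057.
z = (0.82192 − 0.79048)/0.06057 = 0.03144/0.06057 = 0.519.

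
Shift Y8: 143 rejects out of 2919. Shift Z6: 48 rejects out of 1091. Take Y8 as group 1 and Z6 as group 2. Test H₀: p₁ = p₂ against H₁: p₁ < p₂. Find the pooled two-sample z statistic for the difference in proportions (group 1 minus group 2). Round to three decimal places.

p̂₁ = 143/2919 = 0.048989, p̂₂ = 48/1091 = 0.043996.
Pooled p̂ = (143+48)/(2919+1091) = 191/4010 = 0.047631.
SE = √(p̂(1−p̂)(1/n₁+1/n₂)) = √(0.047631·0.952369·0.00125917) = √(5.71189e-05) = 0.007558.
z = (0.048989 − 0.043996)/0.007558 = 0.004993/0.007558 = 0.661.
p-value = P(Z < 0.661) ≈ 0.7456.

z = 0.661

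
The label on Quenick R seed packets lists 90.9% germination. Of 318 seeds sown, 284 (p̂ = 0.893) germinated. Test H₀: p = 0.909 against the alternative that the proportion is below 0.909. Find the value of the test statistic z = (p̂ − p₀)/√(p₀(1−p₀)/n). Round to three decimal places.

z = -0.987

p̂ = 284/318 = 0.89308.
Standard error under H₀: √(0.909×0.091/318) = 0.01613.
z = (0.89308 − 0.909)/0.01613 = -0.01592/0.01613 = -0.987.
p-value = P(Z < -0.987) ≈ 0.1618.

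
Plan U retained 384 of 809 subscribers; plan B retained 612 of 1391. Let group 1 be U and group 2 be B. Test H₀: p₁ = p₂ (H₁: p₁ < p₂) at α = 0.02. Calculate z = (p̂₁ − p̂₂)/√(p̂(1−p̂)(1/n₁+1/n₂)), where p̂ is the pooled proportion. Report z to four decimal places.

p̂₁ = 384/809 ≈ 0.474660, p̂₂ = 612/1391 ≈ 0.439971.
Pooled p̂ = (384+612)/(809+1391) = 996/2200 = 0.452727.
SE = √(0.247765 × 0.001955) = 0.022009.
z = (0.474660 − 0.439971)/0.022009 = 0.034689/0.022009 = 1.5761.
p-value = P(Z < 1.576) ≈ 0.9425, so at α = 0.02 we fail to reject H₀.

z = 1.5761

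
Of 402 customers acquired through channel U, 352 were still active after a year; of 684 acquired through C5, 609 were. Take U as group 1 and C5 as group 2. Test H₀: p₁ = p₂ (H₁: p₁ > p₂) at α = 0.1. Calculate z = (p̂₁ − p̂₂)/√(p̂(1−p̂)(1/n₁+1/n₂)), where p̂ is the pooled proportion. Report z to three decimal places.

p̂₁ = 352/402 = 0.87562, p̂₂ = 609/684 = 0.89035.
Pooled p̂ = (352+609)/(402+684) = 961/1086 = 0.88490.
SE = √(0.101853 × 0.00394955) = 0.02006.
z = (0.87562 − 0.89035)/0.02006 = -0.01473/0.02006 = -0.734.
p-value = P(Z > -0.734) ≈ 0.7686, so at α = 0.1 we fail to reject H₀.

z = -0.734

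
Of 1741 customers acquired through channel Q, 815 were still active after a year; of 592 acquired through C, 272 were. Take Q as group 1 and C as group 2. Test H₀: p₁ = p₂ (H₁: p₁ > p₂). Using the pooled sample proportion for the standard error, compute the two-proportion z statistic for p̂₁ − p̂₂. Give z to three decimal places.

p̂₁ = 815/1741 ≈ 0.46812, p̂₂ = 272/592 ≈ 0.45946.
Pooled p̂ = (815+272)/(1741+592) = 1087/2333 = 0.46592.
SE = √(p̂(1−p̂)(1/n₁+1/n₂)) = √(0.46592·0.53408·0.00226357) = √(0.000563264) = 0.02373.
z = (0.46812 − 0.45946)/0.02373 = 0.00866/0.02373 = 0.365.
p-value = P(Z > 0.365) ≈ 0.3576.

z = 0.365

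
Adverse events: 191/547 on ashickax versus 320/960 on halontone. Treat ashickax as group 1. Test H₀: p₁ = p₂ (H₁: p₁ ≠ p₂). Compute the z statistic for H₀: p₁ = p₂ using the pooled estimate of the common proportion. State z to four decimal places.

p̂₁ = 191/547 ≈ 0.349177, p̂₂ = 320/960 ≈ 0.333333.
Pooled p̂ = (191+320)/(547+960) = 511/1507 = 0.339084.
SE = √(0.224106 × 0.00286982) = 0.025360.
z = (0.349177 − 0.333333)/0.025360 = 0.015844/0.025360 = 0.6248.
Two-sided p-value ≈ 2·Φ(−0.625) = 0.5321.

z = 0.6248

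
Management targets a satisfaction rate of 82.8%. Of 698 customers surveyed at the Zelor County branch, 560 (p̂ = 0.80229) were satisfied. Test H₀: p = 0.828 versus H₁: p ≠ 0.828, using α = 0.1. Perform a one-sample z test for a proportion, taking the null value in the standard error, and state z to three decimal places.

p̂ = 560/698 ≈ 0.80229.
Standard error under H₀: √(0.828×0.172/698) = 0.01428.
z = (0.80229 − 0.828)/0.01428 = -0.02571/0.01428 = -1.800.
Two-sided p-value ≈ 2·Φ(−1.800) = 0.0719; since p < α = 0.1, reject H₀.

z = -1.800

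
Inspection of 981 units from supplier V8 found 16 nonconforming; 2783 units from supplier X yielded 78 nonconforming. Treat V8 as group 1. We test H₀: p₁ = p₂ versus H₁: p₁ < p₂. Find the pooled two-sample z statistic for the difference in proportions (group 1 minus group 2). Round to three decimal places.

z = -2.022

p̂₁ = 16/981 ≈ 0.016310, p̂₂ = 78/2783 ≈ 0.028027.
Pooled p̂ = (16+78)/(981+2783) = 94/3764 = 0.024973.
SE = √(0.0243498 × 0.00137869) = 0.005794.
z = (0.016310 − 0.028027)/0.005794 = -0.011717/0.005794 = -2.022.
p-value = P(Z < -2.022) ≈ 0.0216.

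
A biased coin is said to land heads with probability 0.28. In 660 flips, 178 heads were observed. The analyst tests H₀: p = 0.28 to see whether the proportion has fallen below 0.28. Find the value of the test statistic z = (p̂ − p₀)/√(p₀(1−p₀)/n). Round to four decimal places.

z = -0.5895

p̂ = 178/660 ≈ 0.269697.
Under H₀, SE = √(0.28·0.72/660) = √(0.000305455) = 0.017477.
z = (0.269697 − 0.28)/0.017477 = -0.010303/0.017477 = -0.5895.
p-value = P(Z < -0.590) ≈ 0.2778.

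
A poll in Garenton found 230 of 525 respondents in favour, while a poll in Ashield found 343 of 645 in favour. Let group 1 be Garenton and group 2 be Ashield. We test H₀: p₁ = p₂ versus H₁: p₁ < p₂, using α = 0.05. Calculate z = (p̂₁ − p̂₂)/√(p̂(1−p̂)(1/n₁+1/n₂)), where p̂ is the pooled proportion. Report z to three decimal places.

z = -3.188

p̂₁ = 230/525 = 0.438095, p̂₂ = 343/645 = 0.531783.
Pooled p̂ = (230+343)/(525+645) = 573/1170 = 0.489744.
SE = √(0.249895 × 0.00345515) = 0.029384.
z = (0.438095 − 0.531783)/0.029384 = -0.093688/0.029384 = -3.188.
p-value = P(Z < -3.188) ≈ 0.0007. With α = 0.05, reject H₀.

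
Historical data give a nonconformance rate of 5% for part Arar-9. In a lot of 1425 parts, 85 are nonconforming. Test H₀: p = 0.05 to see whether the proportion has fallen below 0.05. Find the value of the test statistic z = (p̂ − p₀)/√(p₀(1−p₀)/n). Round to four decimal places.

p̂ = 85/1425 = 0.0596491.
SE = √(p₀(1−p₀)/n) = √(0.0475/1425) = 0.0057735.
z = (0.0596491 − 0.05)/0.0057735 = 0.0096491/0.0057735 = 1.6713.

z = 1.6713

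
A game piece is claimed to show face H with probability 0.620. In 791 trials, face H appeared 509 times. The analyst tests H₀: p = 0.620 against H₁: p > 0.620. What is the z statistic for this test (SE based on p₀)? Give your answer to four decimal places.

z = 1.3610

p̂ = 509/791 ≈ 0.643489.
SE = √(p₀(1−p₀)/n) = √(0.2356/791) = 0.017258.
z = (0.643489 − 0.62)/0.017258 = 0.023489/0.017258 = 1.3610.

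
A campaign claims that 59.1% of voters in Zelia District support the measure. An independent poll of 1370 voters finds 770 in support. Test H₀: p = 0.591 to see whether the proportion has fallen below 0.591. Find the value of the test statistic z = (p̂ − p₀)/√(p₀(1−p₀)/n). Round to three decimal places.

p̂ = 770/1370 = 0.562044.
SE = √(p₀(1−p₀)/n) = √(0.24172/1370) = 0.013283.
z = (0.562044 − 0.591)/0.013283 = -0.028956/0.013283 = -2.180.

z = -2.180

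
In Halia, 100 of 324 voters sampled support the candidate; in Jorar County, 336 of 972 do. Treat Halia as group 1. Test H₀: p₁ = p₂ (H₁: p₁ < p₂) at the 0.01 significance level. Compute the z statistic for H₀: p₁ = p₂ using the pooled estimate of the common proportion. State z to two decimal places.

p̂₁ = 100/324 ≈ 0.3086, p̂₂ = 336/972 ≈ 0.3457.
Pooled p̂ = (100+336)/(324+972) = 436/1296 = 0.3364.
SE = √(0.223242 × 0.00411523) = 0.0303.
z = (0.3086 − 0.3457)/0.0303 = -0.0371/0.0303 = -1.22.
p-value = P(Z < -1.222) ≈ 0.1109, so at α = 0.01 we fail to reject H₀.

z = -1.22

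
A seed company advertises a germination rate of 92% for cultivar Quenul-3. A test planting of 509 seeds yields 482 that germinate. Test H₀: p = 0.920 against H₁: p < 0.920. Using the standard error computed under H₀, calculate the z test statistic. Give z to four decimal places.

p̂ = 482/509 = 0.946955.
Standard error under H₀: √(0.92×0.08/509) = 0.012025.
z = (0.946955 − 0.92)/0.012025 = 0.026955/0.012025 = 2.2416.
p-value = P(Z < 2.242) ≈ 0.9875.

z = 2.2416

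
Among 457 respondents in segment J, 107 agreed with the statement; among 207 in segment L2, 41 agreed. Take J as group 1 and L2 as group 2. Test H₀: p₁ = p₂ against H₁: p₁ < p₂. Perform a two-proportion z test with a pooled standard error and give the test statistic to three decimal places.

z = 1.034

p̂₁ = 107/457 = 0.23414, p̂₂ = 41/207 = 0.19807.
Pooled p̂ = (107+41)/(457+207) = 148/664 = 0.22289.
SE = √(p̂(1−p̂)(1/n₁+1/n₂)) = √(0.22289·0.77711·0.0070191) = √(0.00121579) = 0.03487.
z = (0.23414 − 0.19807)/0.03487 = 0.03607/0.03487 = 1.034.
p-value = P(Z < 1.034) ≈ 0.8495.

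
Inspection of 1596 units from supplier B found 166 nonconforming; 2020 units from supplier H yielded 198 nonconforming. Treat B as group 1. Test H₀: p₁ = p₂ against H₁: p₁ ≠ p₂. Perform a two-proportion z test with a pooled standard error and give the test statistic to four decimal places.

p̂₁ = 166/1596 = 0.1040100, p̂₂ = 198/2020 = 0.0980198.
Pooled p̂ = (166+198)/(1596+2020) = 364/3616 = 0.1006637.
SE = √(0.0905305 × 0.00112162) = 0.0100767.
z = (0.1040100 − 0.0980198)/0.0100767 = 0.0059902/0.0100767 = 0.5945.

z = 0.5945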